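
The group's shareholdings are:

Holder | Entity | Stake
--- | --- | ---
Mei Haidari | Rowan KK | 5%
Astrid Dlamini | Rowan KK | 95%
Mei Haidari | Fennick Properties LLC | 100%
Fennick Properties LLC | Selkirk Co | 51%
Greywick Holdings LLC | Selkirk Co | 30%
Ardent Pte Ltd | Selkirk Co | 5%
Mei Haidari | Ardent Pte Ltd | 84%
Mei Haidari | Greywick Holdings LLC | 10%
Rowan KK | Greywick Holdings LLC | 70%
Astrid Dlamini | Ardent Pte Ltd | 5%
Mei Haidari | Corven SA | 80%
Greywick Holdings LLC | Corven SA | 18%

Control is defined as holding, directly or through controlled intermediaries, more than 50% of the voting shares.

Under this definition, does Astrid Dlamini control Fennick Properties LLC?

No

Astrid holds 95% of Rowan, so Astrid controls Rowan.
Rowan holds 70% of Greywick, so Astrid controls Greywick.
Neither Astrid nor any entity Astrid controls holds any voting interest in Fennick.
So Astrid does not control Fennick.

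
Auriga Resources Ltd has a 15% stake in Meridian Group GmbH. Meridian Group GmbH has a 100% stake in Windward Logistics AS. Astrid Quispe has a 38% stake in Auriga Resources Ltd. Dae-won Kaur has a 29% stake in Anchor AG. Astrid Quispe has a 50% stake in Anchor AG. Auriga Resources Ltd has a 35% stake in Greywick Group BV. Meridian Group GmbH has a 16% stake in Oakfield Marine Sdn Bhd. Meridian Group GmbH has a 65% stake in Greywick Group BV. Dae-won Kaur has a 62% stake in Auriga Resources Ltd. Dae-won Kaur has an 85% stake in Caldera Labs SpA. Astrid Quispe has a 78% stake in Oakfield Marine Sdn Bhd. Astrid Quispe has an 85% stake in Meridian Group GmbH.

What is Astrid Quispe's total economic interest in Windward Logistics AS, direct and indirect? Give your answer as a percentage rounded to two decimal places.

90.70%

Astrid reaches Windward along 2 paths.
Via Auriga → Meridian: 38% × 15% × 100% = 5.7%.
Via Meridian: 85% × 100% = 85%.
Total: 5.7% + 85% = 90.7%.
Rounded: 90.70%.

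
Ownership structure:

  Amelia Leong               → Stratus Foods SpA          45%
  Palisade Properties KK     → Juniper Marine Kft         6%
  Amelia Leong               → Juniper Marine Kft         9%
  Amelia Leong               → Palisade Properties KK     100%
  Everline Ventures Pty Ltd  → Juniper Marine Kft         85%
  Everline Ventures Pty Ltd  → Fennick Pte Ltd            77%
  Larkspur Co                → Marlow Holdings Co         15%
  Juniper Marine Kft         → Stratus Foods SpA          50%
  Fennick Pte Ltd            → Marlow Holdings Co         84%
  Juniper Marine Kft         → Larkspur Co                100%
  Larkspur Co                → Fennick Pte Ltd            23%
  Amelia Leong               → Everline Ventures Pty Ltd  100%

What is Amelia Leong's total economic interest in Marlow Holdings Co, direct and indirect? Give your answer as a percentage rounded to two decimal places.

Amelia reaches Marlow along 7 paths.
Via Palisade → Juniper → Larkspur: 100% × 6% × 100% × 15% = 0.9%.
Via Everline → Juniper → Larkspur: 100% × 85% × 100% × 15% = 12.75%.
Via Juniper → Larkspur: 9% × 100% × 15% = 1.35%.
Via Everline → Fennick: 100% × 77% × 84% = 64.68%.
Via Palisade → Juniper → Larkspur → Fennick: 100% × 6% × 100% × 23% × 84% = 1.1592%.
Via Everline → Juniper → Larkspur → Fennick: 100% × 85% × 100% × 23% × 84% = 16.422%.
Via Juniper → Larkspur → Fennick: 9% × 100% × 23% × 84% = 1.7388%.
Total: 0.9% + 12.75% + 1.35% + 64.68% + 1.1592% + 16.422% + 1.7388% = 99%.
Rounded: 99.00%.

99.00%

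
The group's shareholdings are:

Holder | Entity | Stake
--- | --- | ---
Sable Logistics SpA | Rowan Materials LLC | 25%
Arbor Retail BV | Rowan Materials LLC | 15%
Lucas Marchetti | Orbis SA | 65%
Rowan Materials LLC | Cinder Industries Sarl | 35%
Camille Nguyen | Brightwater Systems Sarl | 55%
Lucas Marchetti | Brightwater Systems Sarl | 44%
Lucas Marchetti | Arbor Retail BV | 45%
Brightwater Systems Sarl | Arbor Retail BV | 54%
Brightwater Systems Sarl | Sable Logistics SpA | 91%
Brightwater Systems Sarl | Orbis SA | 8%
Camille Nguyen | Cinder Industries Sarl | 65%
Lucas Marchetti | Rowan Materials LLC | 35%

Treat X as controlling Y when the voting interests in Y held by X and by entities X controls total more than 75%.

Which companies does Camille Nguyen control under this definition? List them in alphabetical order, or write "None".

Camille's largest direct stake is 65% in Cinder, which does not meet the threshold.

None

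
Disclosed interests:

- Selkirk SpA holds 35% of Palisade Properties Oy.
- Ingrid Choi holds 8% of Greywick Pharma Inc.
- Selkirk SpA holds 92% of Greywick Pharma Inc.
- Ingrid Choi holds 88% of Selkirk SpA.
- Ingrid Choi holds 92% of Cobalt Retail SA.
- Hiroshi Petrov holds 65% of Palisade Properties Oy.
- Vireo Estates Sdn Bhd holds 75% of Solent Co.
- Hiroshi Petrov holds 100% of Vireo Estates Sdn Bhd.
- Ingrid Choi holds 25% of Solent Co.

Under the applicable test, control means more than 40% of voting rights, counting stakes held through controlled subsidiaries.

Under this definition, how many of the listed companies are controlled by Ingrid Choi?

3

Ingrid holds 88% of Selkirk, so Ingrid controls Selkirk.
Ingrid holds 92% of Cobalt, so Ingrid controls Cobalt.
Ingrid and Selkirk together hold 8% + 92% = 100% of Greywick, so Ingrid controls Greywick.
No other company's threshold is met.
Ingrid controls 3 companies.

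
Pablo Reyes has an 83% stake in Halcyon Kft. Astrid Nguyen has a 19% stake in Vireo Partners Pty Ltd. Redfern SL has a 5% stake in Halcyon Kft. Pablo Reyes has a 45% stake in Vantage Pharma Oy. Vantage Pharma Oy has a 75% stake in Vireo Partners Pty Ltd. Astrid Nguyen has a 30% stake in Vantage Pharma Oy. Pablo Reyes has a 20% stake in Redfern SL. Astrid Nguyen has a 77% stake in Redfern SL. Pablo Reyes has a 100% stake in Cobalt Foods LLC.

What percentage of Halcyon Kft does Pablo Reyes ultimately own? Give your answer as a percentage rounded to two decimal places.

84.00%

Pablo reaches Halcyon along 2 paths.
Direct stake: 83% = 83%.
Via Redfern: 20% × 5% = 1%.
Total: 83% + 1% = 84%.
Rounded: 84.00%.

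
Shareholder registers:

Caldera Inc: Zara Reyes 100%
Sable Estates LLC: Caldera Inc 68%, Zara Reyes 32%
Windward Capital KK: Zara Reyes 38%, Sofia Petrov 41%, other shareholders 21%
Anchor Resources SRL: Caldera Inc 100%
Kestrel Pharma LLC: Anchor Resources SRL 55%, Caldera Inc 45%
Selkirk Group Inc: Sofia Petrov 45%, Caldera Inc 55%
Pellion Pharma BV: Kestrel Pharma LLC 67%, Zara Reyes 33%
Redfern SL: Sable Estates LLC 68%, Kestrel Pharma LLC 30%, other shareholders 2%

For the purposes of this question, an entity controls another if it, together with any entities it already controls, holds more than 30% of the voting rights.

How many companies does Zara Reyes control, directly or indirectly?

Zara holds 100% of Caldera, so Zara controls Caldera.
Caldera and Zara together hold 68% + 32% = 100% of Sable, so Zara controls Sable.
Zara holds 38% of Windward, so Zara controls Windward.
Caldera holds 100% of Anchor, so Zara controls Anchor.
Anchor and Caldera together hold 55% + 45% = 100% of Kestrel, so Zara controls Kestrel.
Caldera holds 55% of Selkirk, so Zara controls Selkirk.
Kestrel and Zara together hold 67% + 33% = 100% of Pellion, so Zara controls Pellion.
Sable and Kestrel together hold 68% + 30% = 98% of Redfern, so Zara controls Redfern.
Zara controls 8 companies.

8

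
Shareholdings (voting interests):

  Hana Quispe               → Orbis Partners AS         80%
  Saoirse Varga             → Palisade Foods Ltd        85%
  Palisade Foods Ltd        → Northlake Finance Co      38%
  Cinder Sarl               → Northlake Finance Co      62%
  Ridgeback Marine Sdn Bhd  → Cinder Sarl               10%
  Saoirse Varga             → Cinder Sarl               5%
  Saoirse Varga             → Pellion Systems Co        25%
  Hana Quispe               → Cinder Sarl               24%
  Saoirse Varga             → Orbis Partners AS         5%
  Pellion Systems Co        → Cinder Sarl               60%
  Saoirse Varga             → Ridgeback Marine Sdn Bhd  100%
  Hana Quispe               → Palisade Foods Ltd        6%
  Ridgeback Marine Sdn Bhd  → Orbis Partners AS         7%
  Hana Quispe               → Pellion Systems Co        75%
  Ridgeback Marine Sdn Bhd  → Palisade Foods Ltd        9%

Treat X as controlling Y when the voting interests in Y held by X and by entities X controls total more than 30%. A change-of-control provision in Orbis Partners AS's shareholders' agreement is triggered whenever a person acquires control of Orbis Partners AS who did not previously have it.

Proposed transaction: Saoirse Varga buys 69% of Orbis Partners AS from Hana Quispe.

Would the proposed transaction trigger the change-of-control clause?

Yes

The purchase adds only to Saoirse's holdings (Hana's stake shrinks), so Saoirse is the only person who could newly come to control Orbis.
Saoirse holds 100% of Ridgeback, so Saoirse controls Ridgeback.
Saoirse and Ridgeback together hold 85% + 9% = 94% of Palisade, so Saoirse controls Palisade.
Palisade holds 38% of Northlake, so Saoirse controls Northlake.
In Orbis, Saoirse's side holds only 7% + 5% = 12%, not > 30%.
So before the transaction, Saoirse does not control Orbis.
After the purchase, Saoirse's direct stake in Orbis rises to 5% + 69% = 74%, and Hana's stake falls to 11%.
Ridgeback and Saoirse together hold 7% + 74% = 81% of Orbis, so Saoirse controls Orbis.
Saoirse did not control Orbis before and does after, so the clause is triggered.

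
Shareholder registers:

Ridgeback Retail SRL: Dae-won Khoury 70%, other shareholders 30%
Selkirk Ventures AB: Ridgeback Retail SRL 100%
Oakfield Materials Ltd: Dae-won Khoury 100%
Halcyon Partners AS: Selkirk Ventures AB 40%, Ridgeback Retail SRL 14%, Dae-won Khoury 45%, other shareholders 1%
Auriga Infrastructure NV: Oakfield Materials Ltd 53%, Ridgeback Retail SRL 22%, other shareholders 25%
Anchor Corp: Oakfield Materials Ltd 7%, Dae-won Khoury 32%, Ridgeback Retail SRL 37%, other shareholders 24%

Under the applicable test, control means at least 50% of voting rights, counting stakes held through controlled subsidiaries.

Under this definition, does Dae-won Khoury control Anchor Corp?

Dae-won holds 100% of Oakfield, so Dae-won controls Oakfield.
Dae-won holds 70% of Ridgeback, so Dae-won controls Ridgeback.
Oakfield and Dae-won and Ridgeback together hold 7% + 32% + 37% = 76% of Anchor, so Dae-won controls Anchor.

Yes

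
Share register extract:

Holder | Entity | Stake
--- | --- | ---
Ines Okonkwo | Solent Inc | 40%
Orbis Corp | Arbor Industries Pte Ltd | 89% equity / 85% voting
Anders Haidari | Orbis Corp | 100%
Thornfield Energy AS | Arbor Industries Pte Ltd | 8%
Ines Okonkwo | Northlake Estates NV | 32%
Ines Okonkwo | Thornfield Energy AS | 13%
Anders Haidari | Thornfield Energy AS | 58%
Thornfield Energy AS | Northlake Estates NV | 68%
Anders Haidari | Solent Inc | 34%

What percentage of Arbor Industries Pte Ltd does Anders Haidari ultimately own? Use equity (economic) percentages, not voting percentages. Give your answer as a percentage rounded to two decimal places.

93.64%

Anders reaches Arbor along 2 paths.
Via Orbis: 100% × 89% = 89%.
Via Thornfield: 58% × 8% = 4.64%.
Total: 89% + 4.64% = 93.64%.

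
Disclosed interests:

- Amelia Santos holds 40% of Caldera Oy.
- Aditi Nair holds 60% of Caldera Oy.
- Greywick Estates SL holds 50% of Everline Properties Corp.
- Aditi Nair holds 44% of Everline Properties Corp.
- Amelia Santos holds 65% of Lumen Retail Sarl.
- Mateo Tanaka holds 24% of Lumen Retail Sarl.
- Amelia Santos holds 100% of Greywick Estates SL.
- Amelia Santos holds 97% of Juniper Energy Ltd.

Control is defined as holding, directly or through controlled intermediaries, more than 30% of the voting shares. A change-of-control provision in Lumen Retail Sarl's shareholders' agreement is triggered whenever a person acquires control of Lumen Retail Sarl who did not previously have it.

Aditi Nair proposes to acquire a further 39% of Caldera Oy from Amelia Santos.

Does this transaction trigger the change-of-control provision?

The purchase adds only to Aditi's holdings (Amelia's stake shrinks), so Aditi is the only person who could newly come to control Lumen.
Aditi holds 44% of Everline, so Aditi controls Everline.
Aditi holds 60% of Caldera, so Aditi controls Caldera.
Neither Aditi nor any entity Aditi controls holds any voting interest in Lumen.
So before the transaction, Aditi does not control Lumen.
After the purchase, Aditi's direct stake in Caldera rises to 60% + 39% = 99%, and Amelia's stake falls to 1%.
Aditi holds 99% of Caldera, so Aditi controls Caldera.
After the transaction, neither Aditi nor any entity Aditi controls holds a voting interest in Lumen, so Aditi still does not control it.
No new person acquires control, so the clause is not triggered.

No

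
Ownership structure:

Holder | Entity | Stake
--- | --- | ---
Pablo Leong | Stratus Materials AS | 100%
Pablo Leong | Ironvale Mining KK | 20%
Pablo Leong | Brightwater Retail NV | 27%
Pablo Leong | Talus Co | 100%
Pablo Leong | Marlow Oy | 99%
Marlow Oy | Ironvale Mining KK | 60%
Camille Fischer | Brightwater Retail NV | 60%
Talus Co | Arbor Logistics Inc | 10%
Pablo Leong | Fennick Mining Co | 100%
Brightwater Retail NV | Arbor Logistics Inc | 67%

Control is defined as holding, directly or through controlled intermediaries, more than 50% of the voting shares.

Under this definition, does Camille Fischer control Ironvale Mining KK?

Camille holds 60% of Brightwater, so Camille controls Brightwater.
Brightwater holds 67% of Arbor, so Camille controls Arbor.
Neither Camille nor any entity Camille controls holds any voting interest in Ironvale.
So Camille does not control Ironvale.

No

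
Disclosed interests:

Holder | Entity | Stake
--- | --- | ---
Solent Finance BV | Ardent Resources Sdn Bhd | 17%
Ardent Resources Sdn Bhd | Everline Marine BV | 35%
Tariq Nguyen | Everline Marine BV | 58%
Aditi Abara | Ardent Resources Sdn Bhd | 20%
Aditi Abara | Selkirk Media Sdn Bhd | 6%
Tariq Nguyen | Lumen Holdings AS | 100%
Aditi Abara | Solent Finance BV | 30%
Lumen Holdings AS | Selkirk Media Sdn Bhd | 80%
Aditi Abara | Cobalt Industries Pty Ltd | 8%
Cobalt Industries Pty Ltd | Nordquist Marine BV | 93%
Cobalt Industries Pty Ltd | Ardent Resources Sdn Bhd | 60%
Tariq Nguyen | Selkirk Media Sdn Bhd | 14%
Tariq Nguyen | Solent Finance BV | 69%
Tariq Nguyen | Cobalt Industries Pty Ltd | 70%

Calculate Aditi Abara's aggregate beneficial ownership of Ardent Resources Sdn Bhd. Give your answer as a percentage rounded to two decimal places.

29.90%

Aditi reaches Ardent along 3 paths.
Via Solent: 30% × 17% = 5.1%.
Via Cobalt: 8% × 60% = 4.8%.
Direct stake: 20% = 20%.
Total: 5.1% + 4.8% + 20% = 29.9%.
Rounded: 29.90%.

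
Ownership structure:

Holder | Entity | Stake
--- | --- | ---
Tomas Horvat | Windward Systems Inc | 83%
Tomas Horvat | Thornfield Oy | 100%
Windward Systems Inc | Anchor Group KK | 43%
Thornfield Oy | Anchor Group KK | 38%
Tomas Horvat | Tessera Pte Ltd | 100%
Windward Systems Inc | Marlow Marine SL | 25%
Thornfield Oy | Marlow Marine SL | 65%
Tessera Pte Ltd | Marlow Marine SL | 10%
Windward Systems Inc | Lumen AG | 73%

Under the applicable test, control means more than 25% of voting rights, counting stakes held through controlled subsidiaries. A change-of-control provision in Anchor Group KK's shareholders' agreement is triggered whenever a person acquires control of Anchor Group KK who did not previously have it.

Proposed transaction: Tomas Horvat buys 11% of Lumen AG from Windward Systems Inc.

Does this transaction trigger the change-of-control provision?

No

The purchase adds only to Tomas's holdings (Windward's stake shrinks), so Tomas is the only person who could newly come to control Anchor.
Tomas holds 83% of Windward, so Tomas controls Windward.
Tomas holds 100% of Thornfield, so Tomas controls Thornfield.
Windward and Thornfield together hold 43% + 38% = 81% of Anchor, so Tomas controls Anchor.
So Tomas already controls Anchor before the transaction.
After the purchase, Tomas holds 11% of Lumen directly, and Windward's stake falls to 62%.
Tomas controlled Anchor already, so this is not a new person acquiring control; every other person's position is unchanged or reduced.
No new person acquires control, so the clause is not triggered.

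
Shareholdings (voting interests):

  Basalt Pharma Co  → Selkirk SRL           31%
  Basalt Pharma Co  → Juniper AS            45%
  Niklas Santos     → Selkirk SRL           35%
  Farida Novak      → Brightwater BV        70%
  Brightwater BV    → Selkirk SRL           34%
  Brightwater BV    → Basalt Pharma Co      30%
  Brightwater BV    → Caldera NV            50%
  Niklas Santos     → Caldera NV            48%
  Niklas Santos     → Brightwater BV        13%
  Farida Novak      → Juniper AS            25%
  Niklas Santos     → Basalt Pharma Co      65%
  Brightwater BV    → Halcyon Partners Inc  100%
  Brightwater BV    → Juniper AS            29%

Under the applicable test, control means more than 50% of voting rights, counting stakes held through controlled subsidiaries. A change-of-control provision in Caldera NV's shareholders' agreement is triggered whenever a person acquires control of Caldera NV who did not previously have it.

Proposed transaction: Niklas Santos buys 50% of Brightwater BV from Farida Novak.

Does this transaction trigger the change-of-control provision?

The purchase adds only to Niklas's holdings (Farida's stake shrinks), so Niklas is the only person who could newly come to control Caldera.
Niklas holds 65% of Basalt, so Niklas controls Basalt.
Basalt and Niklas together hold 31% + 35% = 66% of Selkirk, so Niklas controls Selkirk.
In Caldera, Niklas's side holds only 48%, not > 50%.
So before the transaction, Niklas does not control Caldera.
After the purchase, Niklas's direct stake in Brightwater rises to 13% + 50% = 63%, and Farida's stake falls to 20%.
Niklas holds 63% of Brightwater, so Niklas controls Brightwater.
Niklas and Brightwater together hold 48% + 50% = 98% of Caldera, so Niklas controls Caldera.
Niklas did not control Caldera before and does after, so the clause is triggered.

Yes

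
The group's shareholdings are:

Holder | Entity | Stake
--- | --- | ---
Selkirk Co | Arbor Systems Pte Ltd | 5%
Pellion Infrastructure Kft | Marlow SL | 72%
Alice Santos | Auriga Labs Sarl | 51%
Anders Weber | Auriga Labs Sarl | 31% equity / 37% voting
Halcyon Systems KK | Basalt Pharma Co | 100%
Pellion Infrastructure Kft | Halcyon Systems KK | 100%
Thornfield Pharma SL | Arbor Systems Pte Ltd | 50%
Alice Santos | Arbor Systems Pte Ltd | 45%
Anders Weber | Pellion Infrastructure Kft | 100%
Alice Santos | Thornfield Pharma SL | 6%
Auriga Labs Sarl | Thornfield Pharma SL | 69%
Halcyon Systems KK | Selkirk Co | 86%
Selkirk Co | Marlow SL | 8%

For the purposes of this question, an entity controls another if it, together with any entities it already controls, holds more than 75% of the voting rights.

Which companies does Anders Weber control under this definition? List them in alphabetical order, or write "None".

Basalt Pharma Co, Halcyon Systems KK, Marlow SL, Pellion Infrastructure Kft, Selkirk Co

Anders holds 100% of Pellion, so Anders controls Pellion.
Pellion holds 100% of Halcyon, so Anders controls Halcyon.
Halcyon holds 86% of Selkirk, so Anders controls Selkirk.
Pellion and Selkirk together hold 72% + 8% = 80% of Marlow, so Anders controls Marlow.
Halcyon holds 100% of Basalt, so Anders controls Basalt.
No other company's threshold is met.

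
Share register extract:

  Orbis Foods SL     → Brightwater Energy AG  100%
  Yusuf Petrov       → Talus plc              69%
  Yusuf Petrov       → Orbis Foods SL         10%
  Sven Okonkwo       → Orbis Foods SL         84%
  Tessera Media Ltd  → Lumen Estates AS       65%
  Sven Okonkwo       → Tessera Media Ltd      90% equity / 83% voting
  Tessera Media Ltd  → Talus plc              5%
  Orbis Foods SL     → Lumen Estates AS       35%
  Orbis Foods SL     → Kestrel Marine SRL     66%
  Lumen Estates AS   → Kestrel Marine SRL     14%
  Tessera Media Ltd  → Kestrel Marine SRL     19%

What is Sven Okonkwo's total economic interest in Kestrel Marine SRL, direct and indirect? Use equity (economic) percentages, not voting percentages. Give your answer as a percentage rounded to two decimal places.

84.85%

Sven reaches Kestrel along 4 paths.
Via Orbis: 84% × 66% = 55.44%.
Via Tessera → Lumen: 90% × 65% × 14% = 8.19%.
Via Orbis → Lumen: 84% × 35% × 14% = 4.116%.
Via Tessera: 90% × 19% = 17.1%.
Total: 55.44% + 8.19% + 4.116% + 17.1% = 84.846%.
Rounded: 84.85%.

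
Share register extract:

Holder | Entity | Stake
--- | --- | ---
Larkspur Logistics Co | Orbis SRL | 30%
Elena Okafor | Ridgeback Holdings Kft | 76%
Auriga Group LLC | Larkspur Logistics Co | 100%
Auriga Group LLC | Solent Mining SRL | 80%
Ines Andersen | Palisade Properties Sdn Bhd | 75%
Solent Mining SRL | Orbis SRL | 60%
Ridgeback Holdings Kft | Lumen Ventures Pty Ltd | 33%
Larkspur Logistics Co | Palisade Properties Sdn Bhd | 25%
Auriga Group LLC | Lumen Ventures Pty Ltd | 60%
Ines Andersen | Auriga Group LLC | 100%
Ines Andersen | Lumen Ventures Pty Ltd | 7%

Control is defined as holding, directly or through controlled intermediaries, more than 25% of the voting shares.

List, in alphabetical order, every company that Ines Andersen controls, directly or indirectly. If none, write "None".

Ines holds 100% of Auriga, so Ines controls Auriga.
Auriga holds 100% of Larkspur, so Ines controls Larkspur.
Auriga holds 80% of Solent, so Ines controls Solent.
Auriga and Ines together hold 60% + 7% = 67% of Lumen, so Ines controls Lumen.
Larkspur and Solent together hold 30% + 60% = 90% of Orbis, so Ines controls Orbis.
Ines and Larkspur together hold 75% + 25% = 100% of Palisade, so Ines controls Palisade.
No other company's threshold is met.

Auriga Group LLC, Larkspur Logistics Co, Lumen Ventures Pty Ltd, Orbis SRL, Palisade Properties Sdn Bhd, Solent Mining SRL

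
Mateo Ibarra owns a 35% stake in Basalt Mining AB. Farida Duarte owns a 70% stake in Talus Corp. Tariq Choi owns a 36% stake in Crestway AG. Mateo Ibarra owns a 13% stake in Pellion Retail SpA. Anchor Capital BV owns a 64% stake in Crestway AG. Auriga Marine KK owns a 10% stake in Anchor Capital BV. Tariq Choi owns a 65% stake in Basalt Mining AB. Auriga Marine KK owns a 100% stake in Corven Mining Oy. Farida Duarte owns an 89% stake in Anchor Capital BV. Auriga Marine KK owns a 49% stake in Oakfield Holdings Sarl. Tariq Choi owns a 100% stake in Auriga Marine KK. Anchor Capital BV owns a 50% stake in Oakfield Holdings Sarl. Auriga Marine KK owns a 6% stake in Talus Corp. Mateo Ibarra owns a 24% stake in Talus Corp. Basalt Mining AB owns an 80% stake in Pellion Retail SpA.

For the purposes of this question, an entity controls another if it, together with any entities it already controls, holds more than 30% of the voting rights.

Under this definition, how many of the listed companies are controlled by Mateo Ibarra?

Mateo holds 35% of Basalt, so Mateo controls Basalt.
Basalt and Mateo together hold 80% + 13% = 93% of Pellion, so Mateo controls Pellion.
No other company's threshold is met.
Mateo controls 2 companies.

2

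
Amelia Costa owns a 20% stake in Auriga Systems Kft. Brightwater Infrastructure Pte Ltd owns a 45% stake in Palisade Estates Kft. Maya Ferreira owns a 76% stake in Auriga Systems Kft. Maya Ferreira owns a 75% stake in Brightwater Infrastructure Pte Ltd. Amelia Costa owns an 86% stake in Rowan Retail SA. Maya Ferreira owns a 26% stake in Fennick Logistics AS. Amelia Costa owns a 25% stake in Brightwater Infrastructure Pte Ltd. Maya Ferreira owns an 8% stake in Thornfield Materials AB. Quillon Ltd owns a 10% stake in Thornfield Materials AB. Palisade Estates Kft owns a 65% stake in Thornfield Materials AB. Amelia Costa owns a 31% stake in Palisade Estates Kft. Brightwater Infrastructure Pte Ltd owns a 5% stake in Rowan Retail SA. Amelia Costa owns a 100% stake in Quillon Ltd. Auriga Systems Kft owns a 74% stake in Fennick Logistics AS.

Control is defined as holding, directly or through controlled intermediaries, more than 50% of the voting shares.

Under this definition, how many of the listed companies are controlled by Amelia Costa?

Amelia holds 100% of Quillon, so Amelia controls Quillon.
Amelia holds 86% of Rowan, so Amelia controls Rowan.
No other company's threshold is met.
Amelia controls 2 companies.

2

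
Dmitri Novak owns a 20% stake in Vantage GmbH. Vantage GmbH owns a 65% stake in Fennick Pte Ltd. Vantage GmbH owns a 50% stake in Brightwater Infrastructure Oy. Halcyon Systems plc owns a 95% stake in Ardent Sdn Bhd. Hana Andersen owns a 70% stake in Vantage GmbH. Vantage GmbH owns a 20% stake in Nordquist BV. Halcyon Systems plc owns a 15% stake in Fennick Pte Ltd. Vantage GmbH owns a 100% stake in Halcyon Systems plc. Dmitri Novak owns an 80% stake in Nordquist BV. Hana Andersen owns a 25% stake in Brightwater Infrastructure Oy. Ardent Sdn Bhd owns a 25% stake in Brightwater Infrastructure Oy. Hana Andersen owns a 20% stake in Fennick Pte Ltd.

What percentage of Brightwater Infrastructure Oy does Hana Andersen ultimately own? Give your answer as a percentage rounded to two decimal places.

76.63%

Hana reaches Brightwater along 3 paths.
Via Vantage → Halcyon → Ardent: 70% × 100% × 95% × 25% = 16.625%.
Direct stake: 25% = 25%.
Via Vantage: 70% × 50% = 35%.
Total: 16.625% + 25% + 35% = 76.625%.
Rounded: 76.63%.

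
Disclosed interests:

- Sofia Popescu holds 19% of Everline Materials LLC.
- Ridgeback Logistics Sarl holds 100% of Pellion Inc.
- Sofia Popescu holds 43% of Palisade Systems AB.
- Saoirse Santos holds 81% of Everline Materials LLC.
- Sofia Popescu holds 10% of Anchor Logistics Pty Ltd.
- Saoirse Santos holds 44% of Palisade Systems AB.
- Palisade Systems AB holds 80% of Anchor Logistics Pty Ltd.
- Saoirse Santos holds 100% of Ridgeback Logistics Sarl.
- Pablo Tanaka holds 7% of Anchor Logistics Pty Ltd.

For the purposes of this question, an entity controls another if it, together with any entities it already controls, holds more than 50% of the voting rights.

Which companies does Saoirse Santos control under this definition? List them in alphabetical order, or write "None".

Everline Materials LLC, Pellion Inc, Ridgeback Logistics Sarl

Saoirse holds 100% of Ridgeback, so Saoirse controls Ridgeback.
Saoirse holds 81% of Everline, so Saoirse controls Everline.
Ridgeback holds 100% of Pellion, so Saoirse controls Pellion.
No other company's threshold is met.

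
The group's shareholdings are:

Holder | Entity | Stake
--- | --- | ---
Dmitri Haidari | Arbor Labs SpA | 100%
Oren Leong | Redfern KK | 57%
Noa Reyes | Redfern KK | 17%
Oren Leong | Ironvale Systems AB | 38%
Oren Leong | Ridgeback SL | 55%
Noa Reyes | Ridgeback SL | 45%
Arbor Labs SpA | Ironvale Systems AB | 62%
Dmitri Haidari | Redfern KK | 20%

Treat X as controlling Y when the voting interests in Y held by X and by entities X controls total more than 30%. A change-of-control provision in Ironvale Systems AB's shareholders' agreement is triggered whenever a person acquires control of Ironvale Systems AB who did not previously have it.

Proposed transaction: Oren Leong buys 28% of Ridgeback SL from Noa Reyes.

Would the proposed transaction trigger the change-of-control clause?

No

The purchase adds only to Oren's holdings (Noa's stake shrinks), so Oren is the only person who could newly come to control Ironvale.
Oren holds 38% of Ironvale, so Oren controls Ironvale.
So Oren already controls Ironvale before the transaction.
After the purchase, Oren's direct stake in Ridgeback rises to 55% + 28% = 83%, and Noa's stake falls to 17%.
Oren controlled Ironvale already, so this is not a new person acquiring control; every other person's position is unchanged or reduced.
No new person acquires control, so the clause is not triggered.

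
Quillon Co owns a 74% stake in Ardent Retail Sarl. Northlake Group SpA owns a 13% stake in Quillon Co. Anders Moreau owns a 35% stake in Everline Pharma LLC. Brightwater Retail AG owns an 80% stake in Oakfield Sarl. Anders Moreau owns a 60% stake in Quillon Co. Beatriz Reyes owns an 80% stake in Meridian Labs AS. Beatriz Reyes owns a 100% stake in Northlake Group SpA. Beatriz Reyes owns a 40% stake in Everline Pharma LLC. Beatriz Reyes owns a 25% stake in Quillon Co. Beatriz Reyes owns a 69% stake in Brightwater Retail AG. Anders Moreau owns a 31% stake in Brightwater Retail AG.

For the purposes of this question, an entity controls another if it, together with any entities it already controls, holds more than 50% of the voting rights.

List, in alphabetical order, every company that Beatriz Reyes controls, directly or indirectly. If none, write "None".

Brightwater Retail AG, Meridian Labs AS, Northlake Group SpA, Oakfield Sarl

Beatriz holds 100% of Northlake, so Beatriz controls Northlake.
Beatriz holds 69% of Brightwater, so Beatriz controls Brightwater.
Brightwater holds 80% of Oakfield, so Beatriz controls Oakfield.
Beatriz holds 80% of Meridian, so Beatriz controls Meridian.
No other company's threshold is met.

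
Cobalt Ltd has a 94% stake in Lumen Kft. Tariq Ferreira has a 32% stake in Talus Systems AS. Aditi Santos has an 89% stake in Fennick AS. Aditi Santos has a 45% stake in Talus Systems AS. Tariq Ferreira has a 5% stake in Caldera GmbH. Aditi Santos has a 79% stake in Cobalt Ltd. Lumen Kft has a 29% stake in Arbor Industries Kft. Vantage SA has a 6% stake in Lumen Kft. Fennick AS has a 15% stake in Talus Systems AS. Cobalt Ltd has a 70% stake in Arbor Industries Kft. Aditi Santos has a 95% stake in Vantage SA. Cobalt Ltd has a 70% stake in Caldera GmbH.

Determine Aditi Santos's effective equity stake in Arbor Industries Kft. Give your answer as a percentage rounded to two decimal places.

Aditi reaches Arbor along 3 paths.
Via Vantage → Lumen: 95% × 6% × 29% = 1.653%.
Via Cobalt → Lumen: 79% × 94% × 29% = 21.5354%.
Via Cobalt: 79% × 70% = 55.3%.
Total: 1.653% + 21.5354% + 55.3% = 78.4884%.
Rounded: 78.49%.

78.49%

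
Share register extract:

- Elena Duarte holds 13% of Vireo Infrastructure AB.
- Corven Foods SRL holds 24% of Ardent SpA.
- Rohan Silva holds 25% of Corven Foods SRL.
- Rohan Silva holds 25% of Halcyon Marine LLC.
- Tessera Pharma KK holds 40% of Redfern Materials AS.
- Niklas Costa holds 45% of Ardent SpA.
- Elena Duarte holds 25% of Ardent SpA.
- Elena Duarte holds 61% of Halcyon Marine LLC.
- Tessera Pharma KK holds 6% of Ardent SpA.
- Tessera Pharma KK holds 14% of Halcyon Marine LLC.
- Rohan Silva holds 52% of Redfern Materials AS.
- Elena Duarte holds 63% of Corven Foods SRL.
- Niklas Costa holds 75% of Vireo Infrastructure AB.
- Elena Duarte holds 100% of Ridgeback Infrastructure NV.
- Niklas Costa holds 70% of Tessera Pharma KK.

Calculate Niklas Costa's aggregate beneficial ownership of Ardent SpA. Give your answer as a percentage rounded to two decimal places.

Niklas reaches Ardent along 2 paths.
Direct stake: 45% = 45%.
Via Tessera: 70% × 6% = 4.2%.
Total: 45% + 4.2% = 49.2%.
Rounded: 49.20%.

49.20%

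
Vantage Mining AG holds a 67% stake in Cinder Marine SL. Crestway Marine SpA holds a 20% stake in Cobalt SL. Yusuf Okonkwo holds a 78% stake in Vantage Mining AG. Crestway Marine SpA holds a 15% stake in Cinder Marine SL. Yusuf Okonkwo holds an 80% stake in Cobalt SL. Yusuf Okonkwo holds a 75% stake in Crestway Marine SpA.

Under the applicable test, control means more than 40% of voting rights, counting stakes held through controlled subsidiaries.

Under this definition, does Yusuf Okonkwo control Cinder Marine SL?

Yusuf holds 75% of Crestway, so Yusuf controls Crestway.
Yusuf holds 78% of Vantage, so Yusuf controls Vantage.
Vantage and Crestway together hold 67% + 15% = 82% of Cinder, so Yusuf controls Cinder.

Yes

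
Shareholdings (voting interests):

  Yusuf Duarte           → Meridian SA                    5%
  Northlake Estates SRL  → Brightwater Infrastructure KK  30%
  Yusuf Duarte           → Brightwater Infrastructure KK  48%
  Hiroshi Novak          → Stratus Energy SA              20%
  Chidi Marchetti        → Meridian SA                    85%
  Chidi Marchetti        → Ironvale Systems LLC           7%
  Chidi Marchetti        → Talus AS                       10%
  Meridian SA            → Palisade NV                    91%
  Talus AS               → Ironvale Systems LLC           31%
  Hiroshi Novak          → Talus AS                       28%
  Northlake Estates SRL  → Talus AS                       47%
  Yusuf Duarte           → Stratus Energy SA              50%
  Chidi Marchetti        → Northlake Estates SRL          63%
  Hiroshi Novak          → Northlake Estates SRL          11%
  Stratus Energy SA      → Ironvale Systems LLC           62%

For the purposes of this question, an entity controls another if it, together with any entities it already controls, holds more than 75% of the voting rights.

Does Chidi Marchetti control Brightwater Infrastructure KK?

Chidi holds 85% of Meridian, so Chidi controls Meridian.
Meridian holds 91% of Palisade, so Chidi controls Palisade.
Neither Chidi nor any entity Chidi controls holds any voting interest in Brightwater.
So Chidi does not control Brightwater.

No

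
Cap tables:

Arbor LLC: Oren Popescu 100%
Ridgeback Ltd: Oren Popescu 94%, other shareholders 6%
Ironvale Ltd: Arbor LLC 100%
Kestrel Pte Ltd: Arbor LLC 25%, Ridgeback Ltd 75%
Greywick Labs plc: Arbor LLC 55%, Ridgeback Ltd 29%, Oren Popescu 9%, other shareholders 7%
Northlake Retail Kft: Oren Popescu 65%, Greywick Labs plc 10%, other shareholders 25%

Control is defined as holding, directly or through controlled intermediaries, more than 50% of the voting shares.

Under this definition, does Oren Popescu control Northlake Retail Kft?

Oren holds 100% of Arbor, so Oren controls Arbor.
Oren holds 94% of Ridgeback, so Oren controls Ridgeback.
Arbor and Ridgeback and Oren together hold 55% + 29% + 9% = 93% of Greywick, so Oren controls Greywick.
Oren and Greywick together hold 65% + 10% = 75% of Northlake, so Oren controls Northlake.

Yes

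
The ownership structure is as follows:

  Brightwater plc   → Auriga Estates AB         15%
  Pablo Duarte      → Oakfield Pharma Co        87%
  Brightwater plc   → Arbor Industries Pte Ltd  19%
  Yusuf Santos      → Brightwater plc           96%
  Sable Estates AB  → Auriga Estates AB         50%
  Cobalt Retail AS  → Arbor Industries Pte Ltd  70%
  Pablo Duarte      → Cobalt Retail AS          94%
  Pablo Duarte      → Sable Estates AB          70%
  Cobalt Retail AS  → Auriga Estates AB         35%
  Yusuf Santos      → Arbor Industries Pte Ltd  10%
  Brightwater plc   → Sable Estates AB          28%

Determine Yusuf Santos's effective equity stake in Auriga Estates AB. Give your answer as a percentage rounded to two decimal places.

27.84%

Yusuf reaches Auriga along 2 paths.
Via Brightwater → Sable: 96% × 28% × 50% = 13.44%.
Via Brightwater: 96% × 15% = 14.4%.
Total: 13.44% + 14.4% = 27.84%.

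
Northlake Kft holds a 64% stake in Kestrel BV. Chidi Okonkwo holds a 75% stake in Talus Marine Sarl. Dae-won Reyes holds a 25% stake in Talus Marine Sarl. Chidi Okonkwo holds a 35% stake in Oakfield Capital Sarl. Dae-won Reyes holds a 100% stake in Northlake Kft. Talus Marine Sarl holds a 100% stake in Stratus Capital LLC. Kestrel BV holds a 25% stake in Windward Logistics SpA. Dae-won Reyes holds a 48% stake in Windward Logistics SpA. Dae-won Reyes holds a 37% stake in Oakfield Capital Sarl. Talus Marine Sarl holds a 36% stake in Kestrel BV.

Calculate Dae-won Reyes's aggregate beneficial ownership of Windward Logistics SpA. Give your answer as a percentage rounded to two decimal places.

66.25%

Dae-won reaches Windward along 3 paths.
Direct stake: 48% = 48%.
Via Northlake → Kestrel: 100% × 64% × 25% = 16%.
Via Talus → Kestrel: 25% × 36% × 25% = 2.25%.
Total: 48% + 16% + 2.25% = 66.25%.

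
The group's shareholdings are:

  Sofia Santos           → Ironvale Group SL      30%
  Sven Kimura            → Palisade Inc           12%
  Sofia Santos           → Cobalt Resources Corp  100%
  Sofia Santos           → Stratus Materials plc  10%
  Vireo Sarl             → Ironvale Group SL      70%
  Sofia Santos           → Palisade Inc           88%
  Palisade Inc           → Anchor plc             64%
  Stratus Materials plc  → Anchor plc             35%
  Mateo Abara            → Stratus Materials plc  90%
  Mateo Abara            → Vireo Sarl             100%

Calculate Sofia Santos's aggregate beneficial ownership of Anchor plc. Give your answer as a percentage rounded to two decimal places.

59.82%

Sofia reaches Anchor along 2 paths.
Via Stratus: 10% × 35% = 3.5%.
Via Palisade: 88% × 64% = 56.32%.
Total: 3.5% + 56.32% = 59.82%.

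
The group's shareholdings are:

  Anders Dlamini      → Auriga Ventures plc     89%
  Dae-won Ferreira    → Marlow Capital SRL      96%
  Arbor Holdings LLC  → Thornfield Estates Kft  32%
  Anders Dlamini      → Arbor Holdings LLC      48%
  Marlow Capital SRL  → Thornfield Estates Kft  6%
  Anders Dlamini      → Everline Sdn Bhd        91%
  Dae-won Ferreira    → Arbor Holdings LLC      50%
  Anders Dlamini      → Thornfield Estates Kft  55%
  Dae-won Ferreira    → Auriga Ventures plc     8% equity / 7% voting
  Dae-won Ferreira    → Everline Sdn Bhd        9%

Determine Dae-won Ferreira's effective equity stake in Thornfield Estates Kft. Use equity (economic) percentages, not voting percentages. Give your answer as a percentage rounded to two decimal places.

Dae-won reaches Thornfield along 2 paths.
Via Marlow: 96% × 6% = 5.76%.
Via Arbor: 50% × 32% = 16%.
Total: 5.76% + 16% = 21.76%.

21.76%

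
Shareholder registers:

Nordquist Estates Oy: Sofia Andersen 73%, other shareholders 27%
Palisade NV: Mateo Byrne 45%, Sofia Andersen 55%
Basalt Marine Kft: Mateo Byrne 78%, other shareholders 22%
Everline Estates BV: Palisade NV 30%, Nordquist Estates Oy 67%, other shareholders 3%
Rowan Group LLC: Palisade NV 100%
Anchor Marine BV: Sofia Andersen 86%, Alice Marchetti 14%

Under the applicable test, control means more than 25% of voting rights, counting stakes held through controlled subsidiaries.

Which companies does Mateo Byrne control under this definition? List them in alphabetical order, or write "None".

Mateo holds 45% of Palisade, so Mateo controls Palisade.
Mateo holds 78% of Basalt, so Mateo controls Basalt.
Palisade holds 30% of Everline, so Mateo controls Everline.
Palisade holds 100% of Rowan, so Mateo controls Rowan.
No other company's threshold is met.

Basalt Marine Kft, Everline Estates BV, Palisade NV, Rowan Group LLC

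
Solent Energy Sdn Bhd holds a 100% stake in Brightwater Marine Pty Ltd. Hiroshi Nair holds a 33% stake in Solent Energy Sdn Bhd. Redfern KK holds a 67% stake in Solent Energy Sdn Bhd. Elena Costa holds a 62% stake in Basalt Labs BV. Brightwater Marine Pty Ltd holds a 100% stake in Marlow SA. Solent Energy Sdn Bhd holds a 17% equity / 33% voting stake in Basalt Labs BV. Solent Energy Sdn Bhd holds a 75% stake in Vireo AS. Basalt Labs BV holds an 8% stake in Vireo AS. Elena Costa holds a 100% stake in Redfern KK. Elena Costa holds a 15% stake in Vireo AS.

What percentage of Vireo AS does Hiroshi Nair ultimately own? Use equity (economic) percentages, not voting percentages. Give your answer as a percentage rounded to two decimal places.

Hiroshi reaches Vireo along 2 paths.
Via Solent: 33% × 75% = 24.75%.
Via Solent → Basalt: 33% × 17% × 8% = 0.4488%.
Total: 24.75% + 0.4488% = 25.1988%.
Rounded: 25.20%.

25.20%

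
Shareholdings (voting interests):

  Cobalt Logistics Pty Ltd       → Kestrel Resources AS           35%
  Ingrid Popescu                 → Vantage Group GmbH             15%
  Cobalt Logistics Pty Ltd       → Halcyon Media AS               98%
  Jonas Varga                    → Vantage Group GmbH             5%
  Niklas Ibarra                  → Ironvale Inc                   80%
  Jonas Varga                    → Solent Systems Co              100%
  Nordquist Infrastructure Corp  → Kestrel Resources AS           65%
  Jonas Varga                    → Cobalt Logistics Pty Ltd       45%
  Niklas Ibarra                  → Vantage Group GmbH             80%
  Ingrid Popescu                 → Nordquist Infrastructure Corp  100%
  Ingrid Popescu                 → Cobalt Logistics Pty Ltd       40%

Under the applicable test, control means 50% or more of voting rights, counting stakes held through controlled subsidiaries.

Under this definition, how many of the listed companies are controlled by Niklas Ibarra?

Niklas holds 80% of Vantage, so Niklas controls Vantage.
Niklas holds 80% of Ironvale, so Niklas controls Ironvale.
No other company's threshold is met.
Niklas controls 2 companies.

2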